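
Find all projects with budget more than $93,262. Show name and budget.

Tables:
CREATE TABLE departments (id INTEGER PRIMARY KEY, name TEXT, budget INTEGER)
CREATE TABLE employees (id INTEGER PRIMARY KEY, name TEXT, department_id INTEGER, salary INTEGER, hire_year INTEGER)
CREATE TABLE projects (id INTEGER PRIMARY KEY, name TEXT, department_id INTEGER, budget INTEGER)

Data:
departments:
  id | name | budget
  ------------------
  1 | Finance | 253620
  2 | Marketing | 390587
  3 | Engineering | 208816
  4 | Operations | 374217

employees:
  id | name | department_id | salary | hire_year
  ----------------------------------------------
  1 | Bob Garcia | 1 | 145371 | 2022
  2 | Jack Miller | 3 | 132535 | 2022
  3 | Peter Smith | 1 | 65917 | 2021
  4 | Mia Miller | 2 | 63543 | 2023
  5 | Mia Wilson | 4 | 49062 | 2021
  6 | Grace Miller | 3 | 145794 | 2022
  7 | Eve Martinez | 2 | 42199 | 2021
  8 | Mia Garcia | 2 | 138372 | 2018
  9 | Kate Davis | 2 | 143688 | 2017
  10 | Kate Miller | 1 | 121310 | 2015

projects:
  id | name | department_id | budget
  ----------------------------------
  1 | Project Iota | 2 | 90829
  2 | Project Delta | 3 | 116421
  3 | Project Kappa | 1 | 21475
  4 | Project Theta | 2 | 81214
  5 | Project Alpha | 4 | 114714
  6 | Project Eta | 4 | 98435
SELECT name, budget FROM projects WHERE budget > 93262

Execution result:
name | budget
Project Delta | 116421
Project Alpha | 114714
Project Eta | 98435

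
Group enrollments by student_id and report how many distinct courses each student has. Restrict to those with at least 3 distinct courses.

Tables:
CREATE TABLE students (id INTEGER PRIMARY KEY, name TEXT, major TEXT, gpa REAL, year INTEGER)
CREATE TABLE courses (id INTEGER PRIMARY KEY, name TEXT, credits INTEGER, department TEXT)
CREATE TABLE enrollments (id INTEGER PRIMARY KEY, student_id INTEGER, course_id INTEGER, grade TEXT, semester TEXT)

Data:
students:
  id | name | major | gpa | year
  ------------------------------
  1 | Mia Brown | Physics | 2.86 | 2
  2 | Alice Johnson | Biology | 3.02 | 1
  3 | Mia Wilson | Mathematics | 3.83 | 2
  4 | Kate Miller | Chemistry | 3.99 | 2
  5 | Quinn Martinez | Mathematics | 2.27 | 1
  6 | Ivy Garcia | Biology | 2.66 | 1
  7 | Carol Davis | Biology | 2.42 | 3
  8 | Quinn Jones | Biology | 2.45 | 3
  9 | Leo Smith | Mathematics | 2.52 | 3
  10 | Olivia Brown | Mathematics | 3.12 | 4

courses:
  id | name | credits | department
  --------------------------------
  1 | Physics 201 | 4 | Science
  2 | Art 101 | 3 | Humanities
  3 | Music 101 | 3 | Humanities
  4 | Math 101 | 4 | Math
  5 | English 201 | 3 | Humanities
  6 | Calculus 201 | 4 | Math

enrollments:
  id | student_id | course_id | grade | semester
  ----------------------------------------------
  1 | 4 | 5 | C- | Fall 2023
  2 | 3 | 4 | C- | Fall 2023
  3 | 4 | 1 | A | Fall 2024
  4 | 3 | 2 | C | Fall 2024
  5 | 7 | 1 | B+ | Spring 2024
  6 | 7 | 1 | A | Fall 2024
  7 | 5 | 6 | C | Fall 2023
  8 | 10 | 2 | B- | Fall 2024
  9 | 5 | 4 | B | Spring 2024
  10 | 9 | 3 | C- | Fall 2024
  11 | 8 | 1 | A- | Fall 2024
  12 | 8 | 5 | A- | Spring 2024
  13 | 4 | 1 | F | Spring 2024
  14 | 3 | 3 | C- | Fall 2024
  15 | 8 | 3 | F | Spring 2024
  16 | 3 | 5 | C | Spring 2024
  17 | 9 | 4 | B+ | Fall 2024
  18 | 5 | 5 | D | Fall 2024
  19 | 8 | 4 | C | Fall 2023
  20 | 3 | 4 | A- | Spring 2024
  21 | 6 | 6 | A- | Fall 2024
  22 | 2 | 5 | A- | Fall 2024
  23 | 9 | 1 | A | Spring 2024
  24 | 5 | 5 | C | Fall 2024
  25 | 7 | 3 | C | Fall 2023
SELECT student_id, COUNT(DISTINCT course_id) AS distinct_course_count FROM enrollments GROUP BY student_id HAVING COUNT(DISTINCT course_id) >= 3

Execution result:
student_id | distinct_course_count
3 | 4
5 | 3
8 | 4
9 | 3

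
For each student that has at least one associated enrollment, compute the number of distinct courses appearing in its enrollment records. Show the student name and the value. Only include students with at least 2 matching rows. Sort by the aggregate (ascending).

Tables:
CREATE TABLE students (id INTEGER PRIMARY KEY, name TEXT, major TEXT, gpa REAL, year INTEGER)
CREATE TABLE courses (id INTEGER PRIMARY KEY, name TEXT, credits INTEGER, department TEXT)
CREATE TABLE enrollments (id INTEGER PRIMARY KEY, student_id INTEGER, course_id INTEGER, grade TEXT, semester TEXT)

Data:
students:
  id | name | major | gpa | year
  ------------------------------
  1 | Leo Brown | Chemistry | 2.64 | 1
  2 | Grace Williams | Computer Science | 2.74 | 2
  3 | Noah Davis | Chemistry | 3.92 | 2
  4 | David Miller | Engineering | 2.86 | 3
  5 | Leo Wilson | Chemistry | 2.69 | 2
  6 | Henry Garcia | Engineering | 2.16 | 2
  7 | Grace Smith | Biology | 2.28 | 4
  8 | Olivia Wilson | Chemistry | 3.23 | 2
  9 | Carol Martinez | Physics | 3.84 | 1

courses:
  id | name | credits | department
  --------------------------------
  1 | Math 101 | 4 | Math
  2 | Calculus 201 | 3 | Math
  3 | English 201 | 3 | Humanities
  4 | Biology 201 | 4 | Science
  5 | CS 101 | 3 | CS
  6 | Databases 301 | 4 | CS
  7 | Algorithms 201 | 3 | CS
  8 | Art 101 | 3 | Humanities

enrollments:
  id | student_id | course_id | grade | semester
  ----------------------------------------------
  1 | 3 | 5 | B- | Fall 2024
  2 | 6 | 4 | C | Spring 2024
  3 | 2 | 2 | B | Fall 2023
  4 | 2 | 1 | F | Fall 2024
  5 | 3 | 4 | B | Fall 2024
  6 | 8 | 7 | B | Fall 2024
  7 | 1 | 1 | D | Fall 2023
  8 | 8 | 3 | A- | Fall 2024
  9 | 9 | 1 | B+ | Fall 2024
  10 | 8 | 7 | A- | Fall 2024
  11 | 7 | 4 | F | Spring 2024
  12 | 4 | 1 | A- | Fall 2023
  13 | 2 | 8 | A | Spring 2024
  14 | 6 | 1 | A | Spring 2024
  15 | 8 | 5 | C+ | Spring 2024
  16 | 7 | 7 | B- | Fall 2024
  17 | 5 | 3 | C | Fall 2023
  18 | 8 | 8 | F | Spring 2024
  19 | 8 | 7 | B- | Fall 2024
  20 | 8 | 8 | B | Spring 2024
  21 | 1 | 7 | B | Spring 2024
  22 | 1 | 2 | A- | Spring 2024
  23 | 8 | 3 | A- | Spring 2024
SELECT p.name, COUNT(DISTINCT c.course_id) AS distinct_course_count FROM enrollments c JOIN students p ON c.student_id = p.id GROUP BY p.id, p.name HAVING COUNT(*) >= 2 ORDER BY distinct_course_count ASC

Execution result:
name | distinct_course_count
Noah Davis | 2
Henry Garcia | 2
Grace Smith | 2
Leo Brown | 3
Grace Williams | 3
Olivia Wilson | 4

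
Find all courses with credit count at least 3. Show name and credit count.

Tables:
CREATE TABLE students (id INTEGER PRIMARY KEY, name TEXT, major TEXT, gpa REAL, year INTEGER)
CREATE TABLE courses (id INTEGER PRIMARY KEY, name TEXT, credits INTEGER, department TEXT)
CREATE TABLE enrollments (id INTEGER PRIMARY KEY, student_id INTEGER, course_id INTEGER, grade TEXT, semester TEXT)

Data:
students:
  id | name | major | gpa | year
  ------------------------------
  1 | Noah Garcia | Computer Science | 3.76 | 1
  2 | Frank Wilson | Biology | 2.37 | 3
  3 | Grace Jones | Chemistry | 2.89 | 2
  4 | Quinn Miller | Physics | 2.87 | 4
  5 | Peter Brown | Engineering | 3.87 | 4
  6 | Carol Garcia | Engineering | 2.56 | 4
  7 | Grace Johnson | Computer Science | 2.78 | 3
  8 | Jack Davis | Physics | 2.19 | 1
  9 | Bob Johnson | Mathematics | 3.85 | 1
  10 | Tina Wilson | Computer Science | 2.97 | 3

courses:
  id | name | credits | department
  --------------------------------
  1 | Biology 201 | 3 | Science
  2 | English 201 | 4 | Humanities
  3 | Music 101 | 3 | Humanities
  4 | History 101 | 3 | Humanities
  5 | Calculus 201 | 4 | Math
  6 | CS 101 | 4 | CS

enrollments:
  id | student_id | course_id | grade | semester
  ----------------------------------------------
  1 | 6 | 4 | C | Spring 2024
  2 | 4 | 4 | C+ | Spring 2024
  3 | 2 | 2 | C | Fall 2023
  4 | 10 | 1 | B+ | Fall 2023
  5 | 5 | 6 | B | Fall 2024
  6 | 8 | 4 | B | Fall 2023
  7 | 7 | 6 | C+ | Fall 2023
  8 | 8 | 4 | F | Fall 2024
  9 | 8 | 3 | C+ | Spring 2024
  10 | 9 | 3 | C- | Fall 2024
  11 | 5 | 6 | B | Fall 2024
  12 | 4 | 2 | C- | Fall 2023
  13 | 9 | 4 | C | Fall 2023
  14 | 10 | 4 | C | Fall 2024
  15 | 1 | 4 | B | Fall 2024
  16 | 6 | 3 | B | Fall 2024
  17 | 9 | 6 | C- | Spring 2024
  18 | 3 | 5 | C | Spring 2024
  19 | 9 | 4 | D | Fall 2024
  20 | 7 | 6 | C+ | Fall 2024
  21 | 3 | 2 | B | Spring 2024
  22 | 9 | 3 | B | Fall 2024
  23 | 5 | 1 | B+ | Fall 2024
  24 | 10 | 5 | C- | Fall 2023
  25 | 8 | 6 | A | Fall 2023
SELECT name, credits FROM courses WHERE credits >= 3

Execution result:
name | credits
Biology 201 | 3
English 201 | 4
Music 101 | 3
History 101 | 3
Calculus 201 | 4
CS 101 | 4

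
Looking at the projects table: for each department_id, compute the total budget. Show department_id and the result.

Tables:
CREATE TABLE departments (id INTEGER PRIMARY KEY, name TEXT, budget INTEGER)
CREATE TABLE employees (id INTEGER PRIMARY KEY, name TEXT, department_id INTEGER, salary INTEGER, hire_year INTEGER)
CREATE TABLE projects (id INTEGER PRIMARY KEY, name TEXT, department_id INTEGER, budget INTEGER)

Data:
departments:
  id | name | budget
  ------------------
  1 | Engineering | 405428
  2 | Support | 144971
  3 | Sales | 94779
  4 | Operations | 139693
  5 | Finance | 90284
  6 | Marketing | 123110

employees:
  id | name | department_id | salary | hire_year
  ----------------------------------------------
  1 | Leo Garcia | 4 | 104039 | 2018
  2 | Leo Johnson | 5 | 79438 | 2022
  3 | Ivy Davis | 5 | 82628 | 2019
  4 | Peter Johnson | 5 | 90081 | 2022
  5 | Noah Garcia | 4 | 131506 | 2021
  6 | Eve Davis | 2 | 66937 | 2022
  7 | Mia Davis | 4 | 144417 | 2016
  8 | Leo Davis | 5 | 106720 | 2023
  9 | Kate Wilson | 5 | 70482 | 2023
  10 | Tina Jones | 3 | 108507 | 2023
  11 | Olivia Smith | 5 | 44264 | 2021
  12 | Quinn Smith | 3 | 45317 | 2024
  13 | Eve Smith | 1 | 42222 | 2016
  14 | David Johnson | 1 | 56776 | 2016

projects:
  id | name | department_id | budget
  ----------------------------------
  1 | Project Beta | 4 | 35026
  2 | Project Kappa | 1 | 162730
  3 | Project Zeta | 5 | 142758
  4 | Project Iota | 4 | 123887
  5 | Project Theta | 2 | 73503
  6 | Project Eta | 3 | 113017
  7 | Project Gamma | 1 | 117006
SELECT department_id, SUM(budget) AS sum_budget FROM projects GROUP BY department_id

Execution result:
department_id | sum_budget
1 | 279736
2 | 73503
3 | 113017
4 | 158913
5 | 142758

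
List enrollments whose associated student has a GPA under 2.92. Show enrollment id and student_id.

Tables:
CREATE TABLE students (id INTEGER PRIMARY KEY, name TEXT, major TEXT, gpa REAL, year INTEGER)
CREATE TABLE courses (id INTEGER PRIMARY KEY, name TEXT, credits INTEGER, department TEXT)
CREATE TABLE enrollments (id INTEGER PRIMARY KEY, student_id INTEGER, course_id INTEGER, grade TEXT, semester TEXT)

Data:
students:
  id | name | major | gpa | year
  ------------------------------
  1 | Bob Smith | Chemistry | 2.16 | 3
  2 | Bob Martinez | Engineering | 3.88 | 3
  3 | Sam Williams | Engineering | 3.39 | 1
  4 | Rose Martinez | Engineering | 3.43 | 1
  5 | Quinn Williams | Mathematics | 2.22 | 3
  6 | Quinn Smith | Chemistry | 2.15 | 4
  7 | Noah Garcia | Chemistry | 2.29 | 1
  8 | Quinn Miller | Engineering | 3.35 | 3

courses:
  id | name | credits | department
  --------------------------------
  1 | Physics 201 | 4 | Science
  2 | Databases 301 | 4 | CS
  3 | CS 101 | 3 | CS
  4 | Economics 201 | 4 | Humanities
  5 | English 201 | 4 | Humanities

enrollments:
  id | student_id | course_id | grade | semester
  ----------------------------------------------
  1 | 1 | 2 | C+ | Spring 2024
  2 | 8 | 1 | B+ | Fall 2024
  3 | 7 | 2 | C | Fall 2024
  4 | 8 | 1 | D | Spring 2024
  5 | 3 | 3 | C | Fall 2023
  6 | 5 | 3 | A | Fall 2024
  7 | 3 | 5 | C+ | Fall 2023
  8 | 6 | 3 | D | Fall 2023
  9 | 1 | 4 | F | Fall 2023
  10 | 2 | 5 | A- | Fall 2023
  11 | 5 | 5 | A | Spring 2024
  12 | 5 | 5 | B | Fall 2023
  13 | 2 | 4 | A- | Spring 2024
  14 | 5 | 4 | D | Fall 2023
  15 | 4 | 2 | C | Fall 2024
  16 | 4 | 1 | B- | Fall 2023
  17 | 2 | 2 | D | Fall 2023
SELECT id, student_id FROM enrollments WHERE student_id IN (SELECT id FROM students WHERE gpa < 2.92)

Execution result:
id | student_id
1 | 1
3 | 7
6 | 5
8 | 6
9 | 1
11 | 5
12 | 5
14 | 5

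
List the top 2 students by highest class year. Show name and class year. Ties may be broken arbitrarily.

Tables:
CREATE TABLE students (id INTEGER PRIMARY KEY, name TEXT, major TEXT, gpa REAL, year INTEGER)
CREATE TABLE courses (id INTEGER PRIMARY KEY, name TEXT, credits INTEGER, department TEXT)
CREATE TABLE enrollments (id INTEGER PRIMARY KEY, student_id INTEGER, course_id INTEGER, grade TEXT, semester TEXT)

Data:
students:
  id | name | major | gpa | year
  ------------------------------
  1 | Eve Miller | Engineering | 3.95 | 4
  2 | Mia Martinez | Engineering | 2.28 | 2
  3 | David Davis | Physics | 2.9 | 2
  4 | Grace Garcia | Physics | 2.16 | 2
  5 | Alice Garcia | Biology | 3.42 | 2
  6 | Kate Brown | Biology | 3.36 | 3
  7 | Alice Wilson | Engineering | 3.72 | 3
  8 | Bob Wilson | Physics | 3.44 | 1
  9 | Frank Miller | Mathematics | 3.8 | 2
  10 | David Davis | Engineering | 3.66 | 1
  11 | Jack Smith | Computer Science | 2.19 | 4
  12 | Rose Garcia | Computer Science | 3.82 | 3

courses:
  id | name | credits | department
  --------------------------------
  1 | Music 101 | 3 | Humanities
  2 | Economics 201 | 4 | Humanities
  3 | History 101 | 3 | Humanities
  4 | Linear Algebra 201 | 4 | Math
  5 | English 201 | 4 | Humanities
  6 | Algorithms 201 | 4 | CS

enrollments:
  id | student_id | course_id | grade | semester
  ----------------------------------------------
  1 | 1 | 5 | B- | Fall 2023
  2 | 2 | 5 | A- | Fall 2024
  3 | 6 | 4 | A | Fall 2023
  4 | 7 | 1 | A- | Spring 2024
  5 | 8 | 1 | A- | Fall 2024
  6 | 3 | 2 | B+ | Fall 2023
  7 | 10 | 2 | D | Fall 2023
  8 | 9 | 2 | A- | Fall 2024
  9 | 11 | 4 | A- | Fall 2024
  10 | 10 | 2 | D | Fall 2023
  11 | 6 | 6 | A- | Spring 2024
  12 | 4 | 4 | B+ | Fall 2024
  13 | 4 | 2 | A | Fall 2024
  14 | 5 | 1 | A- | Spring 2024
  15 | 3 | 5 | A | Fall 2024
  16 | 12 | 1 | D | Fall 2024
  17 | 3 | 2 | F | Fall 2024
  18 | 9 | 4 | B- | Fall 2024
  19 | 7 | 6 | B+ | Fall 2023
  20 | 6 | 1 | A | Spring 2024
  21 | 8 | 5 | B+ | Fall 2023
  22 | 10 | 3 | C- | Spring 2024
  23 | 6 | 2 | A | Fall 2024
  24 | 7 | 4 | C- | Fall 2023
SELECT name, year FROM students ORDER BY year DESC LIMIT 2

Execution result:
name | year
Eve Miller | 4
Jack Smith | 4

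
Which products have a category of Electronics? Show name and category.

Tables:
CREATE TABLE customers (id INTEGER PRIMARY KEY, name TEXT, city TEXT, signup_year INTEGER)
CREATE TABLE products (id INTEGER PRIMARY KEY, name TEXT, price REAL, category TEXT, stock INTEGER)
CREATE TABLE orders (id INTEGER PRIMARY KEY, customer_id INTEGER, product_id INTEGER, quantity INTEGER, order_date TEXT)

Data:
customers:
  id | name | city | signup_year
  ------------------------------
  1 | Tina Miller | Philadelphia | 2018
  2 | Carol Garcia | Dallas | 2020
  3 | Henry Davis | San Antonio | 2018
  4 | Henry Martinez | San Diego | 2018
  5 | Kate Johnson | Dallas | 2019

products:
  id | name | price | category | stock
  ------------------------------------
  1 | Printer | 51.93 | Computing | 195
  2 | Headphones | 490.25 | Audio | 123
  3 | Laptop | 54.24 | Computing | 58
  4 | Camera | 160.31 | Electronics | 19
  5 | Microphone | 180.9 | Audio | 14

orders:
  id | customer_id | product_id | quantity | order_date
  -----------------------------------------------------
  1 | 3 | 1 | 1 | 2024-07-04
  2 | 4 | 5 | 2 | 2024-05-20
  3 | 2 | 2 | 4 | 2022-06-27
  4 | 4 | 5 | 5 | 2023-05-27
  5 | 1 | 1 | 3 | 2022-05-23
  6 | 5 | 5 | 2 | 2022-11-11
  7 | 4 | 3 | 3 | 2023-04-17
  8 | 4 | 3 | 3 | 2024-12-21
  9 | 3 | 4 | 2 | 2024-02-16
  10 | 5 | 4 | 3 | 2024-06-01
SELECT name, category FROM products WHERE category = 'Electronics'

Execution result:
name | category
Camera | Electronics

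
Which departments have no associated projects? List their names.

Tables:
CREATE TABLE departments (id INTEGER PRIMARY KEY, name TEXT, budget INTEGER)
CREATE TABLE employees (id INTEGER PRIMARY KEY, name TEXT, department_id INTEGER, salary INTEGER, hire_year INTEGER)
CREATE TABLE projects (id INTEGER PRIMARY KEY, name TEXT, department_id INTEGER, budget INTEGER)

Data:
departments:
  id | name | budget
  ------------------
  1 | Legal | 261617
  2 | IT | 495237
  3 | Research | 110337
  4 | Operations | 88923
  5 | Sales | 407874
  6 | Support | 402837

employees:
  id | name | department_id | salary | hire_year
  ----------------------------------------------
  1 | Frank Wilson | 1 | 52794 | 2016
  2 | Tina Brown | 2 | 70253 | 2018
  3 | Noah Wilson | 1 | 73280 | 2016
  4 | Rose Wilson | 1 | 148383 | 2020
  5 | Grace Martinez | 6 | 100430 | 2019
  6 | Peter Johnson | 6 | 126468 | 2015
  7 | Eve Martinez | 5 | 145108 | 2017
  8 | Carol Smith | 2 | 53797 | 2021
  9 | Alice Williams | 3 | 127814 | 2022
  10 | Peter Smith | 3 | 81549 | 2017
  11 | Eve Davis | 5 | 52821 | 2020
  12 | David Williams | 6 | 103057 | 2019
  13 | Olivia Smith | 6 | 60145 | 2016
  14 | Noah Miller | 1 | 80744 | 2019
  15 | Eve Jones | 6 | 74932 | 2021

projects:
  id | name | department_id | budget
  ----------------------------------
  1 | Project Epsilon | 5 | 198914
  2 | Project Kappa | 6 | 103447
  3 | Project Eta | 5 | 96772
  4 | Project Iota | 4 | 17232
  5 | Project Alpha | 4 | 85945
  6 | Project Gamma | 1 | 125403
SELECT p.name FROM departments p LEFT JOIN projects c ON c.department_id = p.id WHERE c.id IS NULL

Execution result:
name
IT
Research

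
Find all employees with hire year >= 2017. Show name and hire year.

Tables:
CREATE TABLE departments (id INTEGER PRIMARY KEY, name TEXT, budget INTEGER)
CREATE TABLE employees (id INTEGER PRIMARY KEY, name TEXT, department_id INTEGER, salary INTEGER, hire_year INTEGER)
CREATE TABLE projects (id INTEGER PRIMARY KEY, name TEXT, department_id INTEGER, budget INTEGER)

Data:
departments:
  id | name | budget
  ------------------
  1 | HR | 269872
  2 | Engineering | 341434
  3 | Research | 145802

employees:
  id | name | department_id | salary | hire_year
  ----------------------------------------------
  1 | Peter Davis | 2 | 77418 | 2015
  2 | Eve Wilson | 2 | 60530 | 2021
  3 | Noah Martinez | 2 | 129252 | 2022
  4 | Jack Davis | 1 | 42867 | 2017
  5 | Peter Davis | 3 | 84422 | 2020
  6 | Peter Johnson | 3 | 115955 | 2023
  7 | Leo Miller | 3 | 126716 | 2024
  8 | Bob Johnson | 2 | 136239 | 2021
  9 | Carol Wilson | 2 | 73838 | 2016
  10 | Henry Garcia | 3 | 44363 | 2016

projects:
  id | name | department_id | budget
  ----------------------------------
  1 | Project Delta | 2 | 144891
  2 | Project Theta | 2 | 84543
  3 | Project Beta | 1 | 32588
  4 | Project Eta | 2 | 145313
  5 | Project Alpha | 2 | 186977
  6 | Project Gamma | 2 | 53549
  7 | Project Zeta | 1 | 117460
SELECT name, hire_year FROM employees WHERE hire_year >= 2017

Execution result:
name | hire_year
Eve Wilson | 2021
Noah Martinez | 2022
Jack Davis | 2017
Peter Davis | 2020
Peter Johnson | 2023
Leo Miller | 2024
Bob Johnson | 2021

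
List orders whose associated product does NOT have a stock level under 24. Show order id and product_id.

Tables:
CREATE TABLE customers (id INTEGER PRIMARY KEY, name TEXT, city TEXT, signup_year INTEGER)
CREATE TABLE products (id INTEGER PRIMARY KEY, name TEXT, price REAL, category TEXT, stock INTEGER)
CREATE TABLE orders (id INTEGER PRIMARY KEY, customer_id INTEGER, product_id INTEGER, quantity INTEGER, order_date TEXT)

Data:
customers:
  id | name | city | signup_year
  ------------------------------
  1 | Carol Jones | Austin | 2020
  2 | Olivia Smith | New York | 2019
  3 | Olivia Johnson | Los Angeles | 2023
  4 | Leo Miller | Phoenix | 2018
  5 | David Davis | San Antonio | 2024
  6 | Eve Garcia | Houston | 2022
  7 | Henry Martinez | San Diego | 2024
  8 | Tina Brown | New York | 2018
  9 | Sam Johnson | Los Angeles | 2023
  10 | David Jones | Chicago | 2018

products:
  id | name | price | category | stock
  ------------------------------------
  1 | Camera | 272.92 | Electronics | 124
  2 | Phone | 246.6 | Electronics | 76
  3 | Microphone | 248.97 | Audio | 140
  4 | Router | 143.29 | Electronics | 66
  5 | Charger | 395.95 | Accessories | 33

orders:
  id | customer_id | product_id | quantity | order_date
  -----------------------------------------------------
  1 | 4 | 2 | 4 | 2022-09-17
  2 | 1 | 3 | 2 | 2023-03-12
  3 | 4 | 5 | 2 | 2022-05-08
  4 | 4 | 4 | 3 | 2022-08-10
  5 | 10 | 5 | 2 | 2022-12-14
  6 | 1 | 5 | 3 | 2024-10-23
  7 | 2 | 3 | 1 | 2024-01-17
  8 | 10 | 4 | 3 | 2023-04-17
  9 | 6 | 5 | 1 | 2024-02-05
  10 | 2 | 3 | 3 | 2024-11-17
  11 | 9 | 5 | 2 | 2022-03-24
SELECT id, product_id FROM orders WHERE product_id NOT IN (SELECT id FROM products WHERE stock < 24)

Execution result:
id | product_id
1 | 2
2 | 3
3 | 5
4 | 4
5 | 5
6 | 5
7 | 3
8 | 4
9 | 5
10 | 3
11 | 5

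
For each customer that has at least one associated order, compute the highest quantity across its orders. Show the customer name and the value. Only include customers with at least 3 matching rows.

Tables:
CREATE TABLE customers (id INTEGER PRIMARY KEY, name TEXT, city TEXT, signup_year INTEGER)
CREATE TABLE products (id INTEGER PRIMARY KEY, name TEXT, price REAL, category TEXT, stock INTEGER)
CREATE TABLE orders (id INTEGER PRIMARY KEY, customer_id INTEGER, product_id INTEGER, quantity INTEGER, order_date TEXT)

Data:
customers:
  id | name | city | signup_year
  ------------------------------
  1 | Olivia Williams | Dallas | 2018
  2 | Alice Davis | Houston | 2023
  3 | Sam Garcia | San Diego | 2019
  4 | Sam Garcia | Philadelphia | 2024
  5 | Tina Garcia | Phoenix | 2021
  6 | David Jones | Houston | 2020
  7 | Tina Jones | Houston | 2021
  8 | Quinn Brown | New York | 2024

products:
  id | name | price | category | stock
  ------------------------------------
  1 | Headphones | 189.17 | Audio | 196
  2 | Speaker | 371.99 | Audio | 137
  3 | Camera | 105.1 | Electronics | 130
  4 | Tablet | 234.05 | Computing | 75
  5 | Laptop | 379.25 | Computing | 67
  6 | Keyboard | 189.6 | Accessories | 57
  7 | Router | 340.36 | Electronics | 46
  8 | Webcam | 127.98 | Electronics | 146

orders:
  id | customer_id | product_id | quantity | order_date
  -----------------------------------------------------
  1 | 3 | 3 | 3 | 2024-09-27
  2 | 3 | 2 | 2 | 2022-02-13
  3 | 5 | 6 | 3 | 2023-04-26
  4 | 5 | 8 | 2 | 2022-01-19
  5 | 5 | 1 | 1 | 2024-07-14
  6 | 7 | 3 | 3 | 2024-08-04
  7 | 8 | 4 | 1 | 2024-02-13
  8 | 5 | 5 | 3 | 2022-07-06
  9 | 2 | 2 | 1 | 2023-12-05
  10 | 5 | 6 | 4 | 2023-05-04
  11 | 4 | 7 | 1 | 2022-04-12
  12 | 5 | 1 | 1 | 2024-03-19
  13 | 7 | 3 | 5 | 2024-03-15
SELECT p.name, MAX(c.quantity) AS max_quantity FROM orders c JOIN customers p ON c.customer_id = p.id GROUP BY p.id, p.name HAVING COUNT(*) >= 3

Execution result:
name | max_quantity
Tina Garcia | 4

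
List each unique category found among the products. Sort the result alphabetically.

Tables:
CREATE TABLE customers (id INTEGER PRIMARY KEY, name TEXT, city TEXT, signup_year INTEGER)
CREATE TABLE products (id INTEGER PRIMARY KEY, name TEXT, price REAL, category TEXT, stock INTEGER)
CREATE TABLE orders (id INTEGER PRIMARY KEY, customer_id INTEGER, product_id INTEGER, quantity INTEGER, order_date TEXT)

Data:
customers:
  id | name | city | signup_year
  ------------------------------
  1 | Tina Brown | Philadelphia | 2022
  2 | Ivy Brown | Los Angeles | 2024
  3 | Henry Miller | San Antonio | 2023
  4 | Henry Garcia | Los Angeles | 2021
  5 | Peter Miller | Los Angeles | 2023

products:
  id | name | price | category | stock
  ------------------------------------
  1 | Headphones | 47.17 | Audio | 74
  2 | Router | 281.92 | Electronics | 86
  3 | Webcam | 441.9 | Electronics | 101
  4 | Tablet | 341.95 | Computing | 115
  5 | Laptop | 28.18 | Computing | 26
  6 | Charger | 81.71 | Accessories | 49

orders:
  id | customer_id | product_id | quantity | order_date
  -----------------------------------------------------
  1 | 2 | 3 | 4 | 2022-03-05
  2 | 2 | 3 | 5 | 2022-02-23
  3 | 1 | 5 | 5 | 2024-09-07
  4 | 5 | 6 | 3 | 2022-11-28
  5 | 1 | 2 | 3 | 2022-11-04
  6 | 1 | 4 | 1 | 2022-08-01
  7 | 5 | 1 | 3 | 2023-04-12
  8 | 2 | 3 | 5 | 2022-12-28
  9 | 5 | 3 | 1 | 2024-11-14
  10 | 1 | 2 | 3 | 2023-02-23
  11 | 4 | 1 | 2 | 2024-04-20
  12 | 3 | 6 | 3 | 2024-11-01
SELECT DISTINCT category FROM products ORDER BY category

Execution result:
category
Accessories
Audio
Computing
Electronics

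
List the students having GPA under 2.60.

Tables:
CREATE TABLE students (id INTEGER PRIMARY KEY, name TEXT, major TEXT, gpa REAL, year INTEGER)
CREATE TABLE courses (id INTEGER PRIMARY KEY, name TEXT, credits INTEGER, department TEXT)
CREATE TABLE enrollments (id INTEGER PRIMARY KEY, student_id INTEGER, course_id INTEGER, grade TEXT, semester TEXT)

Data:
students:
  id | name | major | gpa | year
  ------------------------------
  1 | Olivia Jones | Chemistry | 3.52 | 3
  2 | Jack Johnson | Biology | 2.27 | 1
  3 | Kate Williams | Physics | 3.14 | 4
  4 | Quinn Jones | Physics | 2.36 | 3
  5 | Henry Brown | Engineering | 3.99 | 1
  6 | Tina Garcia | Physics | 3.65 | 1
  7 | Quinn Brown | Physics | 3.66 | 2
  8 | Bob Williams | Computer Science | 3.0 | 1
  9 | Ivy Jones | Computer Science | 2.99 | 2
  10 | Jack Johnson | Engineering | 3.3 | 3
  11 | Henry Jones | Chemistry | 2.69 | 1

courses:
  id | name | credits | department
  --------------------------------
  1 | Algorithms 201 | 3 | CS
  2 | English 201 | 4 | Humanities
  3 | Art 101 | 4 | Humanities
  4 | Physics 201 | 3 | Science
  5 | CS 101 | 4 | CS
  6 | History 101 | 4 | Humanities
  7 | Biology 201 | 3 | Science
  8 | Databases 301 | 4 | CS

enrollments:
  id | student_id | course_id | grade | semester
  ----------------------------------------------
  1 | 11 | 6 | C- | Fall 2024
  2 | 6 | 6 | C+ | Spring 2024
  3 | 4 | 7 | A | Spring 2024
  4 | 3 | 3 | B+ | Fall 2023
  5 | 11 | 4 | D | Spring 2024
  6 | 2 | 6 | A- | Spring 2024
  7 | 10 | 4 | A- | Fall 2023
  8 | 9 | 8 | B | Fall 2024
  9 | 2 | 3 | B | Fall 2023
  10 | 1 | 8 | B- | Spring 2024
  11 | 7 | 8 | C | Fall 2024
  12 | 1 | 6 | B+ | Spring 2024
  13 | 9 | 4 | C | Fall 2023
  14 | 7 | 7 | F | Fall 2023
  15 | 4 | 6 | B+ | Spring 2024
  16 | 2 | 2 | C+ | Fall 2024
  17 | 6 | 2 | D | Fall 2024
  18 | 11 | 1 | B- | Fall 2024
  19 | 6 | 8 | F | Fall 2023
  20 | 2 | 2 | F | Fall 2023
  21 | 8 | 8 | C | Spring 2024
SELECT name, gpa FROM students WHERE gpa < 2.6

Execution result:
name | gpa
Jack Johnson | 2.27
Quinn Jones | 2.36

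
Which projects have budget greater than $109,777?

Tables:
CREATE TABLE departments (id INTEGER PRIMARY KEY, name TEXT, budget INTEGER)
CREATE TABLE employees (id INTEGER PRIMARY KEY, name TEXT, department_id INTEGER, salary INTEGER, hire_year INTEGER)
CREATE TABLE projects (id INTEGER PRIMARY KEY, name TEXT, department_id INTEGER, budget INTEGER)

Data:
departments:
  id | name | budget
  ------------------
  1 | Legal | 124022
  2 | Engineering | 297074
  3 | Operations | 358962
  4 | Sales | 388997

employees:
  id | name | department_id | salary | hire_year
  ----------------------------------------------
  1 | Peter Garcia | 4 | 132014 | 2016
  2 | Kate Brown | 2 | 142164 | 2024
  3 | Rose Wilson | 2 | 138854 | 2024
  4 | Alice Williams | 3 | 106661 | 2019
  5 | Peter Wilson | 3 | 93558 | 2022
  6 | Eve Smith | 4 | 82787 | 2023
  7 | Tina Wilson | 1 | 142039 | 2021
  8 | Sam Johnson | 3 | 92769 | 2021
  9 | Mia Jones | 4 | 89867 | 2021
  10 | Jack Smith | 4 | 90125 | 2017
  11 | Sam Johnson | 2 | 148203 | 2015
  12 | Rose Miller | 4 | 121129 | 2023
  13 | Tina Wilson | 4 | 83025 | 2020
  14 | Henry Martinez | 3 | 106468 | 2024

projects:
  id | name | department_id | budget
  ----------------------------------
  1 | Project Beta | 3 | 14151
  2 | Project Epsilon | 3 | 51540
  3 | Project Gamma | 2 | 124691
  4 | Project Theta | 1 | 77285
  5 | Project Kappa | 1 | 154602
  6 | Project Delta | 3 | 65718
SELECT name, budget FROM projects WHERE budget > 109777

Execution result:
name | budget
Project Gamma | 124691
Project Kappa | 154602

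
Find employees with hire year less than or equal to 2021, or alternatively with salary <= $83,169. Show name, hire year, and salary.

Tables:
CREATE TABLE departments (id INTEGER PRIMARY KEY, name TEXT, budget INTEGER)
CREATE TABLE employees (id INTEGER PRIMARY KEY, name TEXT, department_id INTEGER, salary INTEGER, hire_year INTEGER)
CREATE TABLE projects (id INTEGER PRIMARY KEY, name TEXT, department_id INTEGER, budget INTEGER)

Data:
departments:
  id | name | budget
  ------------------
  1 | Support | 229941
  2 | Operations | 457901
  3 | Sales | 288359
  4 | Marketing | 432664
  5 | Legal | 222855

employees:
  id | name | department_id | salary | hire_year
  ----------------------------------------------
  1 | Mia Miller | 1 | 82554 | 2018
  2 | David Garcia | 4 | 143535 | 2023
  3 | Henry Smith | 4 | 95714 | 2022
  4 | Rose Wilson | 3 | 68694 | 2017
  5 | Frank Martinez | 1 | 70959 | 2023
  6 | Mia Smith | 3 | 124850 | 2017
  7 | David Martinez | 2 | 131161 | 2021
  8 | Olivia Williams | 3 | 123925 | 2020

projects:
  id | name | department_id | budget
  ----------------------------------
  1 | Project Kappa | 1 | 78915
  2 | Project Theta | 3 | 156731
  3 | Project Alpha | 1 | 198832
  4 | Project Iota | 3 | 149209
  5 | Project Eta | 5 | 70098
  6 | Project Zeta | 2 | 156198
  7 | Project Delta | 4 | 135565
SELECT name, hire_year, salary FROM employees WHERE hire_year <= 2021 OR salary <= 83169

Execution result:
name | hire_year | salary
Mia Miller | 2018 | 82554
Rose Wilson | 2017 | 68694
Frank Martinez | 2023 | 70959
Mia Smith | 2017 | 124850
David Martinez | 2021 | 131161
Olivia Williams | 2020 | 123925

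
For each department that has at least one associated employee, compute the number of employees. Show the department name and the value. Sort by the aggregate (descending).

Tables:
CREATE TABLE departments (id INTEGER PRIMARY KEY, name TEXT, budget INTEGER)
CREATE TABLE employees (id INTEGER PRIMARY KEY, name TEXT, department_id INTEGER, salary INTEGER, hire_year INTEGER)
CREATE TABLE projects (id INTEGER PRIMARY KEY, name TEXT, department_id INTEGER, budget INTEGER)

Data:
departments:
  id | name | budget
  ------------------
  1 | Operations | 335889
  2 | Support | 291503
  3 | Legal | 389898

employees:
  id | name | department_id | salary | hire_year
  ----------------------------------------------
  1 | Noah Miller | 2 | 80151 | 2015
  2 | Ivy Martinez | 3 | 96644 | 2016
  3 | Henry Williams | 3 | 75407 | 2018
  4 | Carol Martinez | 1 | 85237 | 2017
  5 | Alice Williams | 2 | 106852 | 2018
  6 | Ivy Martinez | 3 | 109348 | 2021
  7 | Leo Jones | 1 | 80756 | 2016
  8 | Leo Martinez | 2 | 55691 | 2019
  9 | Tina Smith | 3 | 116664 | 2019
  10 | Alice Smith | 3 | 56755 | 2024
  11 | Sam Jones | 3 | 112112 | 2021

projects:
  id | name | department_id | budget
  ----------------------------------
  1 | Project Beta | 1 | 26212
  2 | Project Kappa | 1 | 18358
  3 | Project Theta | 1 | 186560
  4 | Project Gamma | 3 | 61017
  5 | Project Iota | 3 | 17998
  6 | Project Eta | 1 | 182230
SELECT p.name, COUNT(*) AS n FROM employees c JOIN departments p ON c.department_id = p.id GROUP BY p.id, p.name ORDER BY n DESC

Execution result:
name | n
Legal | 6
Support | 3
Operations | 2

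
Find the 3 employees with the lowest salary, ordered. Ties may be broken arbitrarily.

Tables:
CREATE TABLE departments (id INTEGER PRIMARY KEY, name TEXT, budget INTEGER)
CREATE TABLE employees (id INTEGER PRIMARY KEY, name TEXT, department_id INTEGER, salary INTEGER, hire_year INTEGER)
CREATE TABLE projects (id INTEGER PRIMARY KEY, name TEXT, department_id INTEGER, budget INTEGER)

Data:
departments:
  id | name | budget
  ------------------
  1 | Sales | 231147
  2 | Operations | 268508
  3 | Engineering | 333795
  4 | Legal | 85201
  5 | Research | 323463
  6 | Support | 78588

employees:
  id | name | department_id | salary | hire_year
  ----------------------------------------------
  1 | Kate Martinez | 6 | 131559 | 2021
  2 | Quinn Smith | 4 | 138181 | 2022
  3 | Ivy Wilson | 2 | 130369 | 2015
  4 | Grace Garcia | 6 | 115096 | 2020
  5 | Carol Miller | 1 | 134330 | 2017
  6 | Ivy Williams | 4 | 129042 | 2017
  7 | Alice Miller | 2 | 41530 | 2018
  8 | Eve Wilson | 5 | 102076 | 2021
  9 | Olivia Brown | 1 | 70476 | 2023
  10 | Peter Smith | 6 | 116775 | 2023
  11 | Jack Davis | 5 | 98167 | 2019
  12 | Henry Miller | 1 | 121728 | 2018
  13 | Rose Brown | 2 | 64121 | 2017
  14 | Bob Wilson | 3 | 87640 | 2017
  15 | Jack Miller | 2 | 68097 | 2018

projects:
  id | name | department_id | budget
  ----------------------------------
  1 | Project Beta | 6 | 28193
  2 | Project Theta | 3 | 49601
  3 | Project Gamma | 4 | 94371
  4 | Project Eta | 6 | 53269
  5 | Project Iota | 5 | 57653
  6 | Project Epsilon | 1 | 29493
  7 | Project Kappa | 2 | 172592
SELECT name, salary FROM employees ORDER BY salary ASC LIMIT 3

Execution result:
name | salary
Alice Miller | 41530
Rose Brown | 64121
Jack Miller | 68097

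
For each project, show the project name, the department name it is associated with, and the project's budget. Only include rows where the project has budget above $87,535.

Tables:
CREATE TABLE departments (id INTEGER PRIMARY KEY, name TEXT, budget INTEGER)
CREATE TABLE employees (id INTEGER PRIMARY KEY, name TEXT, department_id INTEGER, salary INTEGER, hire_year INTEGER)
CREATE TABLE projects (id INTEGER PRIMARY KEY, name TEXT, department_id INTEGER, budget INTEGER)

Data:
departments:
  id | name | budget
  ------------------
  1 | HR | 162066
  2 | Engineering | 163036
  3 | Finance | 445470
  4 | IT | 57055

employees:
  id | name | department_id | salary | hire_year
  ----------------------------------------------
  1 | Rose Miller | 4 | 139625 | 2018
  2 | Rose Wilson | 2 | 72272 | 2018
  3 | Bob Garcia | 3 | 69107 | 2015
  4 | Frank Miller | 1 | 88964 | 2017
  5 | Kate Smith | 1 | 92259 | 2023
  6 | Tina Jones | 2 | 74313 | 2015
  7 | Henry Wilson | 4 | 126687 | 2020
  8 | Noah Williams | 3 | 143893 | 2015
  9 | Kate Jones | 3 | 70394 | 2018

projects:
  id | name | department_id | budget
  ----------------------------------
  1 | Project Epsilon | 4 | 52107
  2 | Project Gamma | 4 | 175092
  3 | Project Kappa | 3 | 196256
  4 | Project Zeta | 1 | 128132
SELECT c.name, p.name AS department, c.budget FROM projects c JOIN departments p ON c.department_id = p.id WHERE c.budget > 87535

Execution result:
name | department | budget
Project Gamma | IT | 175092
Project Kappa | Finance | 196256
Project Zeta | HR | 128132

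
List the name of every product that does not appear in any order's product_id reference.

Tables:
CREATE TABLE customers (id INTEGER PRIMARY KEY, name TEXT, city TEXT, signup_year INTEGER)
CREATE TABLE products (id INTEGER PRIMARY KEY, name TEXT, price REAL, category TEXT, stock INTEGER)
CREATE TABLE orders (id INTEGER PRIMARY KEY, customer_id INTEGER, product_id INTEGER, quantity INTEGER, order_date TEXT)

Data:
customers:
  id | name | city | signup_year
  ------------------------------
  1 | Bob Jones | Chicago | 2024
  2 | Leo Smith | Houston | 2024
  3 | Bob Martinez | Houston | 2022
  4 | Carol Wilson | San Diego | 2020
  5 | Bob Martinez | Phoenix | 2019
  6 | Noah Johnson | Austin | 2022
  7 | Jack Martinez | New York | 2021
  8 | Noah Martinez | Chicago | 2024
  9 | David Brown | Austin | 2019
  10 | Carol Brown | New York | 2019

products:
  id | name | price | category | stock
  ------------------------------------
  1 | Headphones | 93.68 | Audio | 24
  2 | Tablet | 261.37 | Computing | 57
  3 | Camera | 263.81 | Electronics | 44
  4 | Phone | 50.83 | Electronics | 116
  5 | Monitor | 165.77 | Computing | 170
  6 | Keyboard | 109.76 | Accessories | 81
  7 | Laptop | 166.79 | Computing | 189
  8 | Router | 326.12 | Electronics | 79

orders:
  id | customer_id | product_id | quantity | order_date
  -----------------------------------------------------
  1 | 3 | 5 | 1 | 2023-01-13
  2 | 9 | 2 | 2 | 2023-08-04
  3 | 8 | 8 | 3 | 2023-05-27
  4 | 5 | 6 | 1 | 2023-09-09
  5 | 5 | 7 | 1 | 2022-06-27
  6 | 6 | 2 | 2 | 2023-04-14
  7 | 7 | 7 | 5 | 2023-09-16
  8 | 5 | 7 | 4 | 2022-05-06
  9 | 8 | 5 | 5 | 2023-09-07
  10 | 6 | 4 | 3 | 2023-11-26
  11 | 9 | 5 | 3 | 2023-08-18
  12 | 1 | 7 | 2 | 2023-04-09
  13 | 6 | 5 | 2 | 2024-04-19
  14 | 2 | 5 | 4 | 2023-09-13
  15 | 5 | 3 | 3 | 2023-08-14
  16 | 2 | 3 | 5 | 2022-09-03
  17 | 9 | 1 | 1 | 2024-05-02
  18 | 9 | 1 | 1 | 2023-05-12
SELECT p.name FROM products p LEFT JOIN orders c ON c.product_id = p.id WHERE c.id IS NULL

Execution result:
(no rows)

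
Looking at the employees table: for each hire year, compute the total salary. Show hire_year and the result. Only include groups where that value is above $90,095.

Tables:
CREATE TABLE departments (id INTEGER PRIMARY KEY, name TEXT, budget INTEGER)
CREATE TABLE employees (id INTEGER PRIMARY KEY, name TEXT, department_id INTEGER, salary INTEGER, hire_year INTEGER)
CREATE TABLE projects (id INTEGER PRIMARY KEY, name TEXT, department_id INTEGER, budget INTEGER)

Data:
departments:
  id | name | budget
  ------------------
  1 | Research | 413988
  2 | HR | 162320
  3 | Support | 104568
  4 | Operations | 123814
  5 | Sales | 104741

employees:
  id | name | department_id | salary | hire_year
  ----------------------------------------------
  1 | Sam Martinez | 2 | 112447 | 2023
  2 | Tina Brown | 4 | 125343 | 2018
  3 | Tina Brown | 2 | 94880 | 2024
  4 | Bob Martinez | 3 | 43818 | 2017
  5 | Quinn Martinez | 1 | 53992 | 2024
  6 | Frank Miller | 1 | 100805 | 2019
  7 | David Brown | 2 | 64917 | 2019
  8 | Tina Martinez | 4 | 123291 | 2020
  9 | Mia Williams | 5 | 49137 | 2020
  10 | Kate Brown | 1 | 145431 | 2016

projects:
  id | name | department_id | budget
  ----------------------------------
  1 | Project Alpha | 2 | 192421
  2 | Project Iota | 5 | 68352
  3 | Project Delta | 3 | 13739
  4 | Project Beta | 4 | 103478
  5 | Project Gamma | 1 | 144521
SELECT hire_year, SUM(salary) AS sum_salary FROM employees GROUP BY hire_year HAVING SUM(salary) > 90095

Execution result:
hire_year | sum_salary
2016 | 145431
2018 | 125343
2019 | 165722
2020 | 172428
2023 | 112447
2024 | 148872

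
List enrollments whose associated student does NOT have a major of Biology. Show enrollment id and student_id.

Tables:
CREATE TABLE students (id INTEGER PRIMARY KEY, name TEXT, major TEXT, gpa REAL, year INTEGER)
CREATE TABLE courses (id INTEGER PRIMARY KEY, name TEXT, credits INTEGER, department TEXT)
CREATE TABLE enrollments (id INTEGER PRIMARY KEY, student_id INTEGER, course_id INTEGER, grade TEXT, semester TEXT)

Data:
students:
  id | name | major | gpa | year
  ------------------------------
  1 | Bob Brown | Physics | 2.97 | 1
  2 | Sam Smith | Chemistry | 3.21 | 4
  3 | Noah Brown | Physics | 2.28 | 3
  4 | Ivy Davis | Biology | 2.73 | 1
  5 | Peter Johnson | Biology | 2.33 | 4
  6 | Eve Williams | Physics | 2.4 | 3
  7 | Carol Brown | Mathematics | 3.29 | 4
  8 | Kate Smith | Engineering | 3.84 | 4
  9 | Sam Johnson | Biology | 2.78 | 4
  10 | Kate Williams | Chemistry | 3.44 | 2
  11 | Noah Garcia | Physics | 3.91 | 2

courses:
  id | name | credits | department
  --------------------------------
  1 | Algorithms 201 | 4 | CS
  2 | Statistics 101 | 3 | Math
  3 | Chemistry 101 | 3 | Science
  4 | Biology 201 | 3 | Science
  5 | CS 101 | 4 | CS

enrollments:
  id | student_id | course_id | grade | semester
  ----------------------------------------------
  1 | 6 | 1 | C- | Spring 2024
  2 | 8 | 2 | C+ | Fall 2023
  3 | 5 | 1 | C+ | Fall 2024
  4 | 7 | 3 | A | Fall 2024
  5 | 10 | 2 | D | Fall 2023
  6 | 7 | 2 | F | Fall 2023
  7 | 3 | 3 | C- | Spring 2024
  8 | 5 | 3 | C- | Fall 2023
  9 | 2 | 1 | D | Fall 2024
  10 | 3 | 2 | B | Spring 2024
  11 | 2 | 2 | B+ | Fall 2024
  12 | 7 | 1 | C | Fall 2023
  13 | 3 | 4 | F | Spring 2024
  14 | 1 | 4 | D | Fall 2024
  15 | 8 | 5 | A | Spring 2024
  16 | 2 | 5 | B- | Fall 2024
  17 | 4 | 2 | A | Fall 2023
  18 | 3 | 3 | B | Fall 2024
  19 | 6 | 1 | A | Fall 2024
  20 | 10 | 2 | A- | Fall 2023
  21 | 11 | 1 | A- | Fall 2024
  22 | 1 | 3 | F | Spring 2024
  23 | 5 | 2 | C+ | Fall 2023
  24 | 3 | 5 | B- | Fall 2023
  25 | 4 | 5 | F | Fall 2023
SELECT id, student_id FROM enrollments WHERE student_id NOT IN (SELECT id FROM students WHERE major = 'Biology')

Execution result:
id | student_id
1 | 6
2 | 8
4 | 7
5 | 10
6 | 7
7 | 3
9 | 2
10 | 3
11 | 2
12 | 7
13 | 3
14 | 1
15 | 8
16 | 2
18 | 3
19 | 6
20 | 10
21 | 11
22 | 1
24 | 3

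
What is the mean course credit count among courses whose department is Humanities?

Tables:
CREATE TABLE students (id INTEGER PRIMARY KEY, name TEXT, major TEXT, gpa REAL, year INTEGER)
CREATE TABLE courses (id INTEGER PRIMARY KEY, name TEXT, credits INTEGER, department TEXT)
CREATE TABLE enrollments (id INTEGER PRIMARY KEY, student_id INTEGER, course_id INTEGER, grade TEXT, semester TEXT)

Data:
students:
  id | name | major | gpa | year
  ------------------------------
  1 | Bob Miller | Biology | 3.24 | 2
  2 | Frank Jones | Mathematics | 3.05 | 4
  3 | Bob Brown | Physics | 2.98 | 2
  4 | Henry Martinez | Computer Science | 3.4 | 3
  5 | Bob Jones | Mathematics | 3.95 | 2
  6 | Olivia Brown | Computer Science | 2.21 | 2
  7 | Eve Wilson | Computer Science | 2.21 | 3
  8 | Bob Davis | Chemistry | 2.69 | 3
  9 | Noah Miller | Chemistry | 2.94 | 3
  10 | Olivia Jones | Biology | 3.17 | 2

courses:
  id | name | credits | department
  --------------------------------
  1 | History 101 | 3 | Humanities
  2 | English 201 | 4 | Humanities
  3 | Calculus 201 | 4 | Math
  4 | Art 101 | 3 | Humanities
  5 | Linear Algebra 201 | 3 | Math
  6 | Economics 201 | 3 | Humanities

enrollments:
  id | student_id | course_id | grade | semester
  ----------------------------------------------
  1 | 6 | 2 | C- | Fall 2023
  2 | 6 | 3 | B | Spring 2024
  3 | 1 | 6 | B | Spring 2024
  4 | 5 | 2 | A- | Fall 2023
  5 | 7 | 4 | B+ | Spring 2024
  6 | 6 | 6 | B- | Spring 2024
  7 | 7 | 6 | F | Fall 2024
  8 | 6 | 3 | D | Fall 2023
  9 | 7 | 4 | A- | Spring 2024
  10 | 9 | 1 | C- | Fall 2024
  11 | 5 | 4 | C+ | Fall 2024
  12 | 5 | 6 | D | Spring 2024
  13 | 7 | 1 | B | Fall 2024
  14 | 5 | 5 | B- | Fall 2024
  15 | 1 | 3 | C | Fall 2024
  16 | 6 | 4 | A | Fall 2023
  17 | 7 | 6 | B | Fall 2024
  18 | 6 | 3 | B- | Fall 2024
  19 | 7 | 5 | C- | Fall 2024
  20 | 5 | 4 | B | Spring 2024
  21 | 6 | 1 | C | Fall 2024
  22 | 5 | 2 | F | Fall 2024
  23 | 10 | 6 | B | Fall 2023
SELECT AVG(credits) FROM courses WHERE department = 'Humanities'

Execution result:
3.25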